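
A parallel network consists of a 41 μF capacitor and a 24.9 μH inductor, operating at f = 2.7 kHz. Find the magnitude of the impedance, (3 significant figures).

ω = 2πf = 16960 rad/s
X_L = ωL = 0.422 Ω
X_C = 1/(ωC) = 1.44 Ω
Parallel: admittances add. Y = 1/(jωL) + jωC
Y = (0 − j1.67) S
|Y| = 1.67 S → |Z| = 1/|Y| = 0.598 Ω, ∠Z = −∠Y = 90.0°

0.598 Ω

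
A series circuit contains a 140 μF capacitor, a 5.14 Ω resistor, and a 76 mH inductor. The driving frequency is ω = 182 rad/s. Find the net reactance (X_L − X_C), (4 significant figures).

-25.41 Ω

X_L = ωL = 13.83 Ω
X_C = 1/(ωC) = 39.25 Ω
X = 13.83 − 39.25 = -25.41 Ω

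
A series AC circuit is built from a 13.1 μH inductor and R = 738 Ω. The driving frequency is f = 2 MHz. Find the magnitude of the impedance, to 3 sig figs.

756 Ω

ω = 2πf = 1.257e+07 rad/s
X_L = ωL = 165 Ω
Z = 738 + j165 Ω
|Z| = √(738² + 165²) = 756 Ω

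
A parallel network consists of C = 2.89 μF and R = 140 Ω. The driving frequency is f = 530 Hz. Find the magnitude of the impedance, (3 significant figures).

83.4 Ω

ω = 2πf = 3330 rad/s
X_C = 1/(ωC) = 104 Ω
Parallel: admittances add. Y = 1/R + jωC
Y = (0.00714 + j0.00962) S
|Y| = 0.0120 S → |Z| = 1/|Y| = 83.4 Ω, ∠Z = −∠Y = -53.4°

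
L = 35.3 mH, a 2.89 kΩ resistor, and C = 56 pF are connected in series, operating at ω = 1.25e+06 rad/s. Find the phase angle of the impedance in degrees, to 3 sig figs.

X_L = ωL = 44100 Ω
X_C = 1/(ωC) = 14300 Ω
Net reactance X = X_L − X_C = 29800 Ω
Z = 2890 + j29800 Ω
|Z| = √(2890² + 29800²) = 30000 Ω
∠Z = arctan(29800/2890) = 84.5°

84.5°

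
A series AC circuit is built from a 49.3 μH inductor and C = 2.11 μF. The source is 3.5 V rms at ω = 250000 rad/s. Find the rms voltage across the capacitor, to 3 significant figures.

0.636 V

X_L = ωL = 12.3 Ω
X_C = 1/(ωC) = 1.90 Ω
Net reactance X = X_L − X_C = 10.4 Ω
Z = j10.4 Ω
|Z| = √(0² + 10.4²) = 10.4 Ω
I = V/|Z| = 336 mA
V_C = I·|Z_C| = 0.336 × 1.90 = 0.636 V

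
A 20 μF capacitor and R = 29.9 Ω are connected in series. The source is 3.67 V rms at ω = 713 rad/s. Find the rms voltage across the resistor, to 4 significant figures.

1.439 V

X_C = 1/(ωC) = 70.13 Ω
Z = 29.90 − j70.13 Ω
|Z| = √(29.90² + 70.13²) = 76.23 Ω
I = V/|Z| = 48.14 mA
V_R = I·|Z_R| = 0.04814 × 29.90 = 1.439 V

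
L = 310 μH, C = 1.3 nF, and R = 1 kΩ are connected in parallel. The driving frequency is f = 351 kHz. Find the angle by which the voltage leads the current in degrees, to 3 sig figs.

ω = 2πf = 2.205e+06 rad/s
X_L = ωL = 684 Ω
X_C = 1/(ωC) = 349 Ω
Parallel: admittances add. Y = 1/R + 1/(jωL) + jωC
Y = (0.00100 + j0.00140) S
|Y| = 0.00172 S → |Z| = 1/|Y| = 580 Ω, ∠Z = −∠Y = -54.5°

-54.5°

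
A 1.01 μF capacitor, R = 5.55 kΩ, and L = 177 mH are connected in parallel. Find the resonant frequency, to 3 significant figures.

376 Hz

ω₀ = 1/√(LC) = 1/√(0.177 × 1.01e-06) = 2365 rad/s
f₀ = ω₀/(2π) = 376 Hz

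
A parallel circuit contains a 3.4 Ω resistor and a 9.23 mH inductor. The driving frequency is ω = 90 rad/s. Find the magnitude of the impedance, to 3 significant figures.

X_L = ωL = 0.831 Ω
Parallel: admittances add. Y = 1/R + 1/(jωL)
Y = (0.294 − j1.20) S
|Y| = 1.24 S → |Z| = 1/|Y| = 0.807 Ω, ∠Z = −∠Y = 76.3°

0.807 Ω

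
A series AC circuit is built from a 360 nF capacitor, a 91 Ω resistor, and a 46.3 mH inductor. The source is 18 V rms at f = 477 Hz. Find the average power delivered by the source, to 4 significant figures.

46.85 mW

ω = 2πf = 2997 rad/s
X_L = ωL = 138.8 Ω
X_C = 1/(ωC) = 926.8 Ω
Net reactance X = X_L − X_C = -788.1 Ω
Z = 91.00 − j788.1 Ω
|Z| = √(91.00² + 788.1²) = 793.3 Ω
∠Z = arctan(-788.1/91.00) = -83.41°
I = V/|Z| = 22.69 mA
P = VI cos φ = 18 × 0.02269 × cos(-83.41°) = 46.85 mW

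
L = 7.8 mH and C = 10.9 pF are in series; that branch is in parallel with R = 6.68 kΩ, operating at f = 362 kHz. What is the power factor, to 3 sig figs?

ω = 2πf = 2.275e+06 rad/s
X_L = ωL = 17700 Ω
X_C = 1/(ωC) = 40300 Ω
Branch 1: Z₁ = R = 6680 Ω
Branch 2 (series LC): Z₂ = j(X_L − X_C) = −j22600 Ω
Parallel: Z = Z₁Z₂/(Z₁+Z₂), |Z| = 6410 Ω, ∠Z = -16.5°
cos φ = cos(-16.5°) = 0.959

0.959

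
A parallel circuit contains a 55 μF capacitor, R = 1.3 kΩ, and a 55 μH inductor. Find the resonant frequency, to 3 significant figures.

ω₀ = 1/√(LC) = 1/√(5.5e-05 × 5.5e-05) = 18180 rad/s
f₀ = ω₀/(2π) = 2.89 kHz

2.89 kHz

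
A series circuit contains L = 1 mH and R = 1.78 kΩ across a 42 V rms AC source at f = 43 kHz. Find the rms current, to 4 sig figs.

23.33 mA

ω = 2πf = 270200 rad/s
X_L = ωL = 270.2 Ω
Z = 1780 + j270.2 Ω
|Z| = √(1780² + 270.2²) = 1800 Ω
I = V/|Z| = 42/1800 = 23.33 mA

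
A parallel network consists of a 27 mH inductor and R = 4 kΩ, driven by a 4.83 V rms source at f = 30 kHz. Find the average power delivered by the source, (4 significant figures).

ω = 2πf = 188500 rad/s
X_L = ωL = 5089 Ω
Parallel: admittances add. Y = 1/R + 1/(jωL)
Y = (0.0002500 − j0.0001965) S
|Y| = 0.0003180 S → |Z| = 1/|Y| = 3145 Ω, ∠Z = −∠Y = 38.17°
I = V/|Z| = 1.536 mA
P = VI cos φ = 4.83 × 0.001536 × cos(38.17°) = 5.832 mW

5.832 mW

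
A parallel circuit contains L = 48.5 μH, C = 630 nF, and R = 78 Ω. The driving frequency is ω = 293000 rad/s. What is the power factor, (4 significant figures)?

X_L = ωL = 14.21 Ω
X_C = 1/(ωC) = 5.417 Ω
Parallel: admittances add. Y = 1/R + 1/(jωL) + jωC
Y = (0.01282 + j0.1142) S
|Y| = 0.1149 S → |Z| = 1/|Y| = 8.700 Ω, ∠Z = −∠Y = -83.60°
cos φ = cos(-83.60°) = 0.1115

0.1115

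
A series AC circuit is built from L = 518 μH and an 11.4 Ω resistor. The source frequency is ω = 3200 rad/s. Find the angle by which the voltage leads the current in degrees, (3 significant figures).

8.27°

X_L = ωL = 1.66 Ω
Z = 11.4 + j1.66 Ω
|Z| = √(11.4² + 1.66²) = 11.5 Ω
∠Z = arctan(1.66/11.4) = 8.27°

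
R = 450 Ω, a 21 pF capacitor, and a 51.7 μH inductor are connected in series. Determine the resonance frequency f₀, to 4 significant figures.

ω₀ = 1/√(LC) = 1/√(5.17e-05 × 2.1e-11) = 3.035e+07 rad/s
f₀ = ω₀/(2π) = 4.830 MHz

4.830 MHz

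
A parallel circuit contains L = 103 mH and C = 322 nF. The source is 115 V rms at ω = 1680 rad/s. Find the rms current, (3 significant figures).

602 mA

X_L = ωL = 173 Ω
X_C = 1/(ωC) = 1850 Ω
Parallel: admittances add. Y = 1/(jωL) + jωC
Y = (0 − j0.00524) S
|Y| = 0.00524 S → |Z| = 1/|Y| = 191 Ω, ∠Z = −∠Y = 90.0°
I = V/|Z| = 115/191 = 602 mA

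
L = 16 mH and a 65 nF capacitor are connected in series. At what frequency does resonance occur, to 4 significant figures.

ω₀ = 1/√(LC) = 1/√(0.016 × 6.5e-08) = 31010 rad/s
f₀ = ω₀/(2π) = 4.935 kHz

4.935 kHz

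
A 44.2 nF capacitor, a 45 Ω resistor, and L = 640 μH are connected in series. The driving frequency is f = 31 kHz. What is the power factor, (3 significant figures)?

ω = 2πf = 194800 rad/s
X_L = ωL = 125 Ω
X_C = 1/(ωC) = 116 Ω
Net reactance X = X_L − X_C = 8.50 Ω
Z = 45.0 + j8.50 Ω
|Z| = √(45.0² + 8.50²) = 45.8 Ω
∠Z = arctan(8.50/45.0) = 10.7°
cos φ = cos(10.7°) = 0.983

0.983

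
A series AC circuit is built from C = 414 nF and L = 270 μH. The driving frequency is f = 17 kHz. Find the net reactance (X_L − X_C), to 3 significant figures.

6.23 Ω

ω = 2πf = 106800 rad/s
X_L = ωL = 28.8 Ω
X_C = 1/(ωC) = 22.6 Ω
X = 28.8 − 22.6 = 6.23 Ω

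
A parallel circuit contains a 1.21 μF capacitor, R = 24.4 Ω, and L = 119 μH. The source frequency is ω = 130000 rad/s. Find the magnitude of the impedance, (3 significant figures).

X_L = ωL = 15.5 Ω
X_C = 1/(ωC) = 6.36 Ω
Parallel: admittances add. Y = 1/R + 1/(jωL) + jωC
Y = (0.0410 + j0.0927) S
|Y| = 0.101 S → |Z| = 1/|Y| = 9.87 Ω, ∠Z = −∠Y = -66.1°

9.87 Ω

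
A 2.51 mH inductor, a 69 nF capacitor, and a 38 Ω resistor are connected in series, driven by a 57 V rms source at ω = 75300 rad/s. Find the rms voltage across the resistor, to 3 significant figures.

56.8 V

X_L = ωL = 189 Ω
X_C = 1/(ωC) = 192 Ω
Net reactance X = X_L − X_C = -3.46 Ω
Z = 38.0 − j3.46 Ω
|Z| = √(38.0² + 3.46²) = 38.2 Ω
I = V/|Z| = 1.49 A
V_R = I·|Z_R| = 1.49 × 38.0 = 56.8 V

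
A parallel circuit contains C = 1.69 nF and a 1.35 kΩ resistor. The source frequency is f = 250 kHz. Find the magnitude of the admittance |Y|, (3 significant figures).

ω = 2πf = 1.571e+06 rad/s
X_C = 1/(ωC) = 377 Ω
Parallel: admittances add. Y = 1/R + jωC
Y = (0.000741 + j0.00265) S
|Y| = 0.00276 S → |Z| = 1/|Y| = 363 Ω, ∠Z = −∠Y = -74.4°

2.76 mS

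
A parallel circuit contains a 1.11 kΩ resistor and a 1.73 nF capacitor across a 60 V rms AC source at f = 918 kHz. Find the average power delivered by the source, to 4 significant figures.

ω = 2πf = 5.768e+06 rad/s
X_C = 1/(ωC) = 100.2 Ω
Parallel: admittances add. Y = 1/R + jωC
Y = (0.0009009 + j0.009979) S
|Y| = 0.01002 S → |Z| = 1/|Y| = 99.81 Ω, ∠Z = −∠Y = -84.84°
I = V/|Z| = 601.1 mA
P = VI cos φ = 60 × 0.6011 × cos(-84.84°) = 3.243 W

3.243 W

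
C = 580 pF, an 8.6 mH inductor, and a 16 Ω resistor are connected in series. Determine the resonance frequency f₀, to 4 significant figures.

ω₀ = 1/√(LC) = 1/√(0.0086 × 5.8e-10) = 447800 rad/s
f₀ = ω₀/(2π) = 71.26 kHz

71.26 kHz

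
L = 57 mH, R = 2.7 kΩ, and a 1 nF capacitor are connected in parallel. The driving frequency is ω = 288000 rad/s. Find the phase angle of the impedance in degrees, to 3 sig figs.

X_L = ωL = 16400 Ω
X_C = 1/(ωC) = 3470 Ω
Parallel: admittances add. Y = 1/R + 1/(jωL) + jωC
Y = (0.000370 + j0.000227) S
|Y| = 0.000434 S → |Z| = 1/|Y| = 2300 Ω, ∠Z = −∠Y = -31.5°

-31.5°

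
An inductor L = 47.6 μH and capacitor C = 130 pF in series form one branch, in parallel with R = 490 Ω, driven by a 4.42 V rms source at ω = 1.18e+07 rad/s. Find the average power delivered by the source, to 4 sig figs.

39.87 mW

X_L = ωL = 561.7 Ω
X_C = 1/(ωC) = 651.9 Ω
Branch 1: Z₁ = R = 490.0 Ω
Branch 2 (series LC): Z₂ = j(X_L − X_C) = −j90.21 Ω
Parallel: Z = Z₁Z₂/(Z₁+Z₂), |Z| = 88.72 Ω, ∠Z = -79.57°
I = V/|Z| = 49.82 mA
P = VI cos φ = 4.42 × 0.04982 × cos(-79.57°) = 39.87 mW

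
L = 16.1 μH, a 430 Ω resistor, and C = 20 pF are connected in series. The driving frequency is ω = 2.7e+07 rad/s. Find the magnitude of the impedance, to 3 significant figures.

X_L = ωL = 435 Ω
X_C = 1/(ωC) = 1850 Ω
Net reactance X = X_L − X_C = -1420 Ω
Z = 430 − j1420 Ω
|Z| = √(430² + 1420²) = 1480 Ω

1480 Ω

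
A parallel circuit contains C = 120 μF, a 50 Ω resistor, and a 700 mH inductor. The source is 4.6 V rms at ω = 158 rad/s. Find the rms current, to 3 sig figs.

103 mA

X_L = ωL = 111 Ω
X_C = 1/(ωC) = 52.7 Ω
Parallel: admittances add. Y = 1/R + 1/(jωL) + jωC
Y = (0.0200 + j0.00992) S
|Y| = 0.0223 S → |Z| = 1/|Y| = 44.8 Ω, ∠Z = −∠Y = -26.4°
I = V/|Z| = 4.6/44.8 = 103 mA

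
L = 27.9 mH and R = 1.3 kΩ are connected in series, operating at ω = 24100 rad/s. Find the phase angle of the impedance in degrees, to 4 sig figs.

27.35°

X_L = ωL = 672.4 Ω
Z = 1300 + j672.4 Ω
|Z| = √(1300² + 672.4²) = 1464 Ω
∠Z = arctan(672.4/1300) = 27.35°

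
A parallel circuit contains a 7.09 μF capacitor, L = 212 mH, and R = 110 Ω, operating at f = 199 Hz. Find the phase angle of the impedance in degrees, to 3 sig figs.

-29.3°

ω = 2πf = 1250 rad/s
X_L = ωL = 265 Ω
X_C = 1/(ωC) = 113 Ω
Parallel: admittances add. Y = 1/R + 1/(jωL) + jωC
Y = (0.00909 + j0.00509) S
|Y| = 0.0104 S → |Z| = 1/|Y| = 96.0 Ω, ∠Z = −∠Y = -29.3°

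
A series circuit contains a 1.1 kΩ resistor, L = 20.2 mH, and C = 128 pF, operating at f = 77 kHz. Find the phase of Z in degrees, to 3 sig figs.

-80.2°

ω = 2πf = 483800 rad/s
X_L = ωL = 9770 Ω
X_C = 1/(ωC) = 16100 Ω
Net reactance X = X_L − X_C = -6380 Ω
Z = 1100 − j6380 Ω
|Z| = √(1100² + 6380²) = 6470 Ω
∠Z = arctan(-6380/1100) = -80.2°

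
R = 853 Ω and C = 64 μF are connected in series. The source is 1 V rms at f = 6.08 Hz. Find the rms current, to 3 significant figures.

ω = 2πf = 38.20 rad/s
X_C = 1/(ωC) = 409 Ω
Z = 853 − j409 Ω
|Z| = √(853² + 409²) = 946 Ω
I = V/|Z| = 1/946 = 1.06 mA

1.06 mA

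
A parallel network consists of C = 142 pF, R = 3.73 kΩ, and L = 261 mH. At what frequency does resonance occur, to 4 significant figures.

26.14 kHz

ω₀ = 1/√(LC) = 1/√(0.261 × 1.42e-10) = 164300 rad/s
f₀ = ω₀/(2π) = 26.14 kHz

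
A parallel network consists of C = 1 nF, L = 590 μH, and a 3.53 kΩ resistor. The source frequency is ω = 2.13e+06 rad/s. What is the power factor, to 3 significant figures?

X_L = ωL = 1260 Ω
X_C = 1/(ωC) = 469 Ω
Parallel: admittances add. Y = 1/R + 1/(jωL) + jωC
Y = (0.000283 + j0.00133) S
|Y| = 0.00136 S → |Z| = 1/|Y| = 733 Ω, ∠Z = −∠Y = -78.0°
cos φ = cos(-78.0°) = 0.208

0.208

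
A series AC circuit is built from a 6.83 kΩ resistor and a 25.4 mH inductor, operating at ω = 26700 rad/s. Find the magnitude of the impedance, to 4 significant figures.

6864 Ω

X_L = ωL = 678.2 Ω
Z = 6830 + j678.2 Ω
|Z| = √(6830² + 678.2²) = 6864 Ω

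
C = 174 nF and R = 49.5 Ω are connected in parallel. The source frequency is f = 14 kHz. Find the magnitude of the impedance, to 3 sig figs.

ω = 2πf = 87960 rad/s
X_C = 1/(ωC) = 65.3 Ω
Parallel: admittances add. Y = 1/R + jωC
Y = (0.0202 + j0.0153) S
|Y| = 0.0253 S → |Z| = 1/|Y| = 39.5 Ω, ∠Z = −∠Y = -37.1°

39.5 Ω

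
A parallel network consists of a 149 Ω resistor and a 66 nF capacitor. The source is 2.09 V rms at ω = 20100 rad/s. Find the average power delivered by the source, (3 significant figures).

29.3 mW

X_C = 1/(ωC) = 754 Ω
Parallel: admittances add. Y = 1/R + jωC
Y = (0.00671 + j0.00133) S
|Y| = 0.00684 S → |Z| = 1/|Y| = 146 Ω, ∠Z = −∠Y = -11.2°
I = V/|Z| = 14.3 mA
P = VI cos φ = 2.09 × 0.0143 × cos(-11.2°) = 29.3 mW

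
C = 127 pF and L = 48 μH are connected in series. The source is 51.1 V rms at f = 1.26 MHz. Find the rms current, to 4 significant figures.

83.15 mA

ω = 2πf = 7.917e+06 rad/s
X_L = ωL = 380.0 Ω
X_C = 1/(ωC) = 994.6 Ω
Net reactance X = X_L − X_C = -614.6 Ω
Z = − j614.6 Ω
|Z| = √(0² + 614.6²) = 614.6 Ω
I = V/|Z| = 51.1/614.6 = 83.15 mA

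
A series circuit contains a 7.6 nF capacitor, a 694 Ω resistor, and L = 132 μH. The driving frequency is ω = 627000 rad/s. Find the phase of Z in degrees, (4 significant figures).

X_L = ωL = 82.76 Ω
X_C = 1/(ωC) = 209.9 Ω
Net reactance X = X_L − X_C = -127.1 Ω
Z = 694.0 − j127.1 Ω
|Z| = √(694.0² + 127.1²) = 705.5 Ω
∠Z = arctan(-127.1/694.0) = -10.38°

-10.38°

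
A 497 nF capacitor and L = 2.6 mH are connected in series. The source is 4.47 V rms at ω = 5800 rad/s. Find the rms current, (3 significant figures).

X_L = ωL = 15.1 Ω
X_C = 1/(ωC) = 347 Ω
Net reactance X = X_L − X_C = -332 Ω
Z = − j332 Ω
|Z| = √(0² + 332²) = 332 Ω
I = V/|Z| = 4.47/332 = 13.5 mA

13.5 mA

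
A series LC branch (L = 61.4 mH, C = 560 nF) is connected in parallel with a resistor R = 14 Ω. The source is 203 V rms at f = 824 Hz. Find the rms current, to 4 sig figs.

ω = 2πf = 5177 rad/s
X_L = ωL = 317.9 Ω
X_C = 1/(ωC) = 344.9 Ω
Branch 1: Z₁ = R = 14.00 Ω
Branch 2 (series LC): Z₂ = j(X_L − X_C) = −j27.02 Ω
Parallel: Z = Z₁Z₂/(Z₁+Z₂), |Z| = 12.43 Ω, ∠Z = -27.39°
I = V/|Z| = 203/12.43 = 16.33 A

16.33 A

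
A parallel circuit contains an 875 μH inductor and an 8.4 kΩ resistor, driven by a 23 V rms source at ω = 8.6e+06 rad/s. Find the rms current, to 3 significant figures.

X_L = ωL = 7520 Ω
Parallel: admittances add. Y = 1/R + 1/(jωL)
Y = (0.000119 − j0.000133) S
|Y| = 0.000178 S → |Z| = 1/|Y| = 5600 Ω, ∠Z = −∠Y = 48.1°
I = V/|Z| = 23/5600 = 4.10 mA

4.10 mA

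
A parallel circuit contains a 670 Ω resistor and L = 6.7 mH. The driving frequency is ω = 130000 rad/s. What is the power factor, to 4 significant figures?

0.7926

X_L = ωL = 871.0 Ω
Parallel: admittances add. Y = 1/R + 1/(jωL)
Y = (0.001493 − j0.001148) S
|Y| = 0.001883 S → |Z| = 1/|Y| = 531.1 Ω, ∠Z = −∠Y = 37.57°
cos φ = cos(37.57°) = 0.7926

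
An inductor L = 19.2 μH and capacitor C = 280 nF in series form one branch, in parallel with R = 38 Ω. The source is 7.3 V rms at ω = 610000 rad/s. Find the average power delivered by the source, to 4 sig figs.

1.402 W

X_L = ωL = 11.71 Ω
X_C = 1/(ωC) = 5.855 Ω
Branch 1: Z₁ = R = 38.00 Ω
Branch 2 (series LC): Z₂ = j(X_L − X_C) = j5.857 Ω
Parallel: Z = Z₁Z₂/(Z₁+Z₂), |Z| = 5.789 Ω, ∠Z = 81.24°
I = V/|Z| = 1.261 A
P = VI cos φ = 7.3 × 1.261 × cos(81.24°) = 1.402 W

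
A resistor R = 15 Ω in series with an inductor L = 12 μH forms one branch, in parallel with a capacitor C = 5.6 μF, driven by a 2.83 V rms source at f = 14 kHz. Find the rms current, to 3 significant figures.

ω = 2πf = 87960 rad/s
X_L = ωL = 1.06 Ω
X_C = 1/(ωC) = 2.03 Ω
Branch 1 (R+jX_L): Z₁ = 15.0 + j1.06 Ω, |Z₁| = 15.0 Ω
Branch 2 (−jX_C): Z₂ = −j2.03 Ω
Parallel: Z = Z₁Z₂/(Z₁+Z₂), |Z| = 2.03 Ω, ∠Z = -82.3°
I = V/|Z| = 2.83/2.03 = 1.39 A

1.39 A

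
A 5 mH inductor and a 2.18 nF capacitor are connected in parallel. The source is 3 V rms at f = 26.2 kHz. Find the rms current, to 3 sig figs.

ω = 2πf = 164600 rad/s
X_L = ωL = 823 Ω
X_C = 1/(ωC) = 2790 Ω
Parallel: admittances add. Y = 1/(jωL) + jωC
Y = (0 − j0.000856) S
|Y| = 0.000856 S → |Z| = 1/|Y| = 1170 Ω, ∠Z = −∠Y = 90.0°
I = V/|Z| = 3/1170 = 2.57 mA

2.57 mA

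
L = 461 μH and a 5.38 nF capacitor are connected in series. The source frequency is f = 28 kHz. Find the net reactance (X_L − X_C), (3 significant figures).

ω = 2πf = 175900 rad/s
X_L = ωL = 81.1 Ω
X_C = 1/(ωC) = 1060 Ω
X = 81.1 − 1060 = -975 Ω

-975 Ω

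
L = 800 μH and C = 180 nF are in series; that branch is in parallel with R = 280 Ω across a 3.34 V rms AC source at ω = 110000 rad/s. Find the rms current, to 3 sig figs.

89.9 mA

X_L = ωL = 88.0 Ω
X_C = 1/(ωC) = 50.5 Ω
Branch 1: Z₁ = R = 280 Ω
Branch 2 (series LC): Z₂ = j(X_L − X_C) = j37.5 Ω
Parallel: Z = Z₁Z₂/(Z₁+Z₂), |Z| = 37.2 Ω, ∠Z = 82.4°
I = V/|Z| = 3.34/37.2 = 89.9 mA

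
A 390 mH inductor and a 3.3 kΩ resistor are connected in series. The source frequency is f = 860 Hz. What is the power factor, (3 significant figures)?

0.843

ω = 2πf = 5404 rad/s
X_L = ωL = 2110 Ω
Z = 3300 + j2110 Ω
|Z| = √(3300² + 2110²) = 3920 Ω
∠Z = arctan(2110/3300) = 32.6°
cos φ = cos(32.6°) = 0.843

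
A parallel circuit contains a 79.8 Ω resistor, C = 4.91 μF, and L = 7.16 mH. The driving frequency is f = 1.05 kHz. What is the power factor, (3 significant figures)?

0.745

ω = 2πf = 6597 rad/s
X_L = ωL = 47.2 Ω
X_C = 1/(ωC) = 30.9 Ω
Parallel: admittances add. Y = 1/R + 1/(jωL) + jωC
Y = (0.0125 + j0.0112) S
|Y| = 0.0168 S → |Z| = 1/|Y| = 59.4 Ω, ∠Z = −∠Y = -41.8°
cos φ = cos(-41.8°) = 0.745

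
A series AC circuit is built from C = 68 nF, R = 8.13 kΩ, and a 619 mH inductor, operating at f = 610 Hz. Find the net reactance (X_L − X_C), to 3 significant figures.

-1460 Ω

ω = 2πf = 3833 rad/s
X_L = ωL = 2370 Ω
X_C = 1/(ωC) = 3840 Ω
X = 2370 − 3840 = -1460 Ω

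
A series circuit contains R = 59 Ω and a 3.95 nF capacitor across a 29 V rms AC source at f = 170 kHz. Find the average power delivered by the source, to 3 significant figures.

ω = 2πf = 1.068e+06 rad/s
X_C = 1/(ωC) = 237 Ω
Z = 59.0 − j237 Ω
|Z| = √(59.0² + 237²) = 244 Ω
∠Z = arctan(-237/59.0) = -76.0°
I = V/|Z| = 119 mA
P = VI cos φ = 29 × 0.119 × cos(-76.0°) = 832 mW

832 mW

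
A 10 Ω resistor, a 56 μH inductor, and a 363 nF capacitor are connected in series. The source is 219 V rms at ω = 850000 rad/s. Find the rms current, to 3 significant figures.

X_L = ωL = 47.6 Ω
X_C = 1/(ωC) = 3.24 Ω
Net reactance X = X_L − X_C = 44.4 Ω
Z = 10.0 + j44.4 Ω
|Z| = √(10.0² + 44.4²) = 45.5 Ω
I = V/|Z| = 219/45.5 = 4.82 A

4.82 A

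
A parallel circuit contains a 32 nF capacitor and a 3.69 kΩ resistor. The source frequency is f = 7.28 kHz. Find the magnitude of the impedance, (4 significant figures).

ω = 2πf = 45740 rad/s
X_C = 1/(ωC) = 683.2 Ω
Parallel: admittances add. Y = 1/R + jωC
Y = (0.0002710 + j0.001464) S
|Y| = 0.001489 S → |Z| = 1/|Y| = 671.8 Ω, ∠Z = −∠Y = -79.51°

671.8 Ω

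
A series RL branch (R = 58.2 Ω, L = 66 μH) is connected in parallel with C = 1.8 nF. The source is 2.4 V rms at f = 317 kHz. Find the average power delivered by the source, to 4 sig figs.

16.22 mW

ω = 2πf = 1.992e+06 rad/s
X_L = ωL = 131.5 Ω
X_C = 1/(ωC) = 278.9 Ω
Branch 1 (R+jX_L): Z₁ = 58.20 + j131.5 Ω, |Z₁| = 143.8 Ω
Branch 2 (−jX_C): Z₂ = −j278.9 Ω
Parallel: Z = Z₁Z₂/(Z₁+Z₂), |Z| = 252.9 Ω, ∠Z = 44.58°
I = V/|Z| = 9.489 mA
P = VI cos φ = 2.4 × 0.009489 × cos(44.58°) = 16.22 mW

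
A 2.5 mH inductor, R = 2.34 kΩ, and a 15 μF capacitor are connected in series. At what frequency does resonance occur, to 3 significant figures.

822 Hz

ω₀ = 1/√(LC) = 1/√(0.0025 × 1.5e-05) = 5164 rad/s
f₀ = ω₀/(2π) = 822 Hz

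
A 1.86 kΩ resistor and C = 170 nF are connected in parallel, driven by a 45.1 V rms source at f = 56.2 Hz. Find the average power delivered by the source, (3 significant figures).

1.09 W

ω = 2πf = 353.1 rad/s
X_C = 1/(ωC) = 16700 Ω
Parallel: admittances add. Y = 1/R + jωC
Y = (0.000538 + j6e-05) S
|Y| = 0.000541 S → |Z| = 1/|Y| = 1850 Ω, ∠Z = −∠Y = -6.37°
I = V/|Z| = 24.4 mA
P = VI cos φ = 45.1 × 0.0244 × cos(-6.37°) = 1.09 W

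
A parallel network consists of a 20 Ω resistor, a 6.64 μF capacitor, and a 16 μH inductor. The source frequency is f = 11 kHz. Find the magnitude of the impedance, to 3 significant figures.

ω = 2πf = 69120 rad/s
X_L = ωL = 1.11 Ω
X_C = 1/(ωC) = 2.18 Ω
Parallel: admittances add. Y = 1/R + 1/(jωL) + jωC
Y = (0.0500 − j0.445) S
|Y| = 0.448 S → |Z| = 1/|Y| = 2.23 Ω, ∠Z = −∠Y = 83.6°

2.23 Ω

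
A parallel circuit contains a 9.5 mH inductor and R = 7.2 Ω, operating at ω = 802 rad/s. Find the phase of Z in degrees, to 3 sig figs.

43.4°

X_L = ωL = 7.62 Ω
Parallel: admittances add. Y = 1/R + 1/(jωL)
Y = (0.139 − j0.131) S
|Y| = 0.191 S → |Z| = 1/|Y| = 5.23 Ω, ∠Z = −∠Y = 43.4°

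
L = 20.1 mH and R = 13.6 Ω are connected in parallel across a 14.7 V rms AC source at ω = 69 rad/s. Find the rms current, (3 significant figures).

10.7 A

X_L = ωL = 1.39 Ω
Parallel: admittances add. Y = 1/R + 1/(jωL)
Y = (0.0735 − j0.721) S
|Y| = 0.725 S → |Z| = 1/|Y| = 1.38 Ω, ∠Z = −∠Y = 84.2°
I = V/|Z| = 14.7/1.38 = 10.7 A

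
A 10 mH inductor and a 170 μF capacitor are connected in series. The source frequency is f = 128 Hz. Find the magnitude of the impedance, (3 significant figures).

ω = 2πf = 804.2 rad/s
X_L = ωL = 8.04 Ω
X_C = 1/(ωC) = 7.31 Ω
Net reactance X = X_L − X_C = 0.728 Ω
Z = j0.728 Ω
|Z| = √(0² + 0.728²) = 0.728 Ω

0.728 Ω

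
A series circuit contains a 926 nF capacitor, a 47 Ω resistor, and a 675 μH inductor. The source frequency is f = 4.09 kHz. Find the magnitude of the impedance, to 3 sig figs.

ω = 2πf = 25700 rad/s
X_L = ωL = 17.3 Ω
X_C = 1/(ωC) = 42.0 Ω
Net reactance X = X_L − X_C = -24.7 Ω
Z = 47.0 − j24.7 Ω
|Z| = √(47.0² + 24.7²) = 53.1 Ω

53.1 Ω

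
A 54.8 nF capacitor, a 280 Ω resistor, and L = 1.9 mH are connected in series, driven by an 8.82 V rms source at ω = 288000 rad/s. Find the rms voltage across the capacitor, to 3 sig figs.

1.00 V

X_L = ωL = 547 Ω
X_C = 1/(ωC) = 63.4 Ω
Net reactance X = X_L − X_C = 484 Ω
Z = 280 + j484 Ω
|Z| = √(280² + 484²) = 559 Ω
I = V/|Z| = 15.8 mA
V_C = I·|Z_C| = 0.0158 × 63.4 = 1.00 V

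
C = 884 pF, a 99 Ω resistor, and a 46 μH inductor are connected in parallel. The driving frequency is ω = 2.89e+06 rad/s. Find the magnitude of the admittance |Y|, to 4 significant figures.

X_L = ωL = 132.9 Ω
X_C = 1/(ωC) = 391.4 Ω
Parallel: admittances add. Y = 1/R + 1/(jωL) + jωC
Y = (0.01010 − j0.004967) S
|Y| = 0.01126 S → |Z| = 1/|Y| = 88.84 Ω, ∠Z = −∠Y = 26.19°

11.26 mS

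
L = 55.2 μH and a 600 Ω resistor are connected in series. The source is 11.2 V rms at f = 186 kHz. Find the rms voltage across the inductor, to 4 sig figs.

ω = 2πf = 1.169e+06 rad/s
X_L = ωL = 64.51 Ω
Z = 600.0 + j64.51 Ω
|Z| = √(600.0² + 64.51²) = 603.5 Ω
I = V/|Z| = 18.56 mA
V_L = I·|Z_L| = 0.01856 × 64.51 = 1.197 V

1.197 V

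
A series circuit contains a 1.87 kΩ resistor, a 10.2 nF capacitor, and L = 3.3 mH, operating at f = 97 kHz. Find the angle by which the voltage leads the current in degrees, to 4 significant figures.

44.70°

ω = 2πf = 609500 rad/s
X_L = ωL = 2011 Ω
X_C = 1/(ωC) = 160.9 Ω
Net reactance X = X_L − X_C = 1850 Ω
Z = 1870 + j1850 Ω
|Z| = √(1870² + 1850²) = 2631 Ω
∠Z = arctan(1850/1870) = 44.70°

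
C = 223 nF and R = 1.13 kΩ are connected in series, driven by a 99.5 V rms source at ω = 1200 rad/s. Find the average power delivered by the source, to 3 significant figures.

734 mW

X_C = 1/(ωC) = 3740 Ω
Z = 1130 − j3740 Ω
|Z| = √(1130² + 3740²) = 3900 Ω
∠Z = arctan(-3740/1130) = -73.2°
I = V/|Z| = 25.5 mA
P = VI cos φ = 99.5 × 0.0255 × cos(-73.2°) = 734 mW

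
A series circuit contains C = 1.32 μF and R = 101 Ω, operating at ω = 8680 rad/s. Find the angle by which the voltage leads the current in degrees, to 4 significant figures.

X_C = 1/(ωC) = 87.28 Ω
Z = 101.0 − j87.28 Ω
|Z| = √(101.0² + 87.28²) = 133.5 Ω
∠Z = arctan(-87.28/101.0) = -40.83°

-40.83°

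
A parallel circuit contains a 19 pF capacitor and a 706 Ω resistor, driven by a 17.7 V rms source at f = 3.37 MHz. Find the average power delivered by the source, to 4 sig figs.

ω = 2πf = 2.117e+07 rad/s
X_C = 1/(ωC) = 2486 Ω
Parallel: admittances add. Y = 1/R + jωC
Y = (0.001416 + j0.0004023) S
|Y| = 0.001472 S → |Z| = 1/|Y| = 679.1 Ω, ∠Z = −∠Y = -15.86°
I = V/|Z| = 26.06 mA
P = VI cos φ = 17.7 × 0.02606 × cos(-15.86°) = 443.8 mW

443.8 mW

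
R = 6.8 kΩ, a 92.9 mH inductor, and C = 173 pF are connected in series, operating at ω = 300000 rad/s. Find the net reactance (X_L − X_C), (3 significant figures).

X_L = ωL = 27900 Ω
X_C = 1/(ωC) = 19300 Ω
X = 27900 − 19300 = 8600 Ω

8600 Ω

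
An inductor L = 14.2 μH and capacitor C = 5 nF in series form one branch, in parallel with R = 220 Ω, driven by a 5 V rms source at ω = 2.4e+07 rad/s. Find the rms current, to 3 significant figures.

27.3 mA

X_L = ωL = 341 Ω
X_C = 1/(ωC) = 8.33 Ω
Branch 1: Z₁ = R = 220 Ω
Branch 2 (series LC): Z₂ = j(X_L − X_C) = j332 Ω
Parallel: Z = Z₁Z₂/(Z₁+Z₂), |Z| = 183 Ω, ∠Z = 33.5°
I = V/|Z| = 5/183 = 27.3 mA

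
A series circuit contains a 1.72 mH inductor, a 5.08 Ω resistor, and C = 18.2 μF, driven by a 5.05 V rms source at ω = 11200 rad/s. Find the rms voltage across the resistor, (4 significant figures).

1.684 V

X_L = ωL = 19.26 Ω
X_C = 1/(ωC) = 4.906 Ω
Net reactance X = X_L − X_C = 14.36 Ω
Z = 5.080 + j14.36 Ω
|Z| = √(5.080² + 14.36²) = 15.23 Ω
I = V/|Z| = 331.6 mA
V_R = I·|Z_R| = 0.3316 × 5.080 = 1.684 V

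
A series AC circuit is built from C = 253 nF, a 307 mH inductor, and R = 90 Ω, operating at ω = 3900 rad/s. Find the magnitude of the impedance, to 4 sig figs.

X_L = ωL = 1197 Ω
X_C = 1/(ωC) = 1013 Ω
Net reactance X = X_L − X_C = 183.8 Ω
Z = 90.00 + j183.8 Ω
|Z| = √(90.00² + 183.8²) = 204.7 Ω

204.7 Ω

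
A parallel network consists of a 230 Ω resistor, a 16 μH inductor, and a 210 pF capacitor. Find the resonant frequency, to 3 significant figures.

ω₀ = 1/√(LC) = 1/√(1.6e-05 × 2.1e-10) = 1.725e+07 rad/s
f₀ = ω₀/(2π) = 2.75 MHz

2.75 MHz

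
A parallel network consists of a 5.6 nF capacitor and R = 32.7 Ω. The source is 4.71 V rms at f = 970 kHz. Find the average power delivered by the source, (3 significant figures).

678 mW

ω = 2πf = 6.095e+06 rad/s
X_C = 1/(ωC) = 29.3 Ω
Parallel: admittances add. Y = 1/R + jωC
Y = (0.0306 + j0.0341) S
|Y| = 0.0458 S → |Z| = 1/|Y| = 21.8 Ω, ∠Z = −∠Y = -48.1°
I = V/|Z| = 216 mA
P = VI cos φ = 4.71 × 0.216 × cos(-48.1°) = 678 mW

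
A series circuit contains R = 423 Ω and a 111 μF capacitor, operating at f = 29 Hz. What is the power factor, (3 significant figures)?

ω = 2πf = 182.2 rad/s
X_C = 1/(ωC) = 49.4 Ω
Z = 423 − j49.4 Ω
|Z| = √(423² + 49.4²) = 426 Ω
∠Z = arctan(-49.4/423) = -6.67°
cos φ = cos(-6.67°) = 0.993

0.993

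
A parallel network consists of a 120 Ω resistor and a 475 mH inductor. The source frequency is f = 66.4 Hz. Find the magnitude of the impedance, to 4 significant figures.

ω = 2πf = 417.2 rad/s
X_L = ωL = 198.2 Ω
Parallel: admittances add. Y = 1/R + 1/(jωL)
Y = (0.008333 − j0.005046) S
|Y| = 0.009742 S → |Z| = 1/|Y| = 102.6 Ω, ∠Z = −∠Y = 31.20°

102.6 Ω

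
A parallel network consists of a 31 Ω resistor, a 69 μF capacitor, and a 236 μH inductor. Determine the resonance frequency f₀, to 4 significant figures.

ω₀ = 1/√(LC) = 1/√(0.000236 × 6.9e-05) = 7836 rad/s
f₀ = ω₀/(2π) = 1.247 kHz

1.247 kHz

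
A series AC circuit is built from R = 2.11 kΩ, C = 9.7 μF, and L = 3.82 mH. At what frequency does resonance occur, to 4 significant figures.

826.8 Hz

ω₀ = 1/√(LC) = 1/√(0.00382 × 9.7e-06) = 5195 rad/s
f₀ = ω₀/(2π) = 826.8 Hz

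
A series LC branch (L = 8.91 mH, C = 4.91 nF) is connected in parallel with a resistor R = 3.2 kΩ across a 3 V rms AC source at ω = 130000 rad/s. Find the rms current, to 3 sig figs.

7.41 mA

X_L = ωL = 1160 Ω
X_C = 1/(ωC) = 1570 Ω
Branch 1: Z₁ = R = 3200 Ω
Branch 2 (series LC): Z₂ = j(X_L − X_C) = −j408 Ω
Parallel: Z = Z₁Z₂/(Z₁+Z₂), |Z| = 405 Ω, ∠Z = -82.7°
I = V/|Z| = 3/405 = 7.41 mA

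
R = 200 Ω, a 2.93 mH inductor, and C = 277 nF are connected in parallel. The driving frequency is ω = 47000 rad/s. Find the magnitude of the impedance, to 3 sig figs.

131 Ω

X_L = ωL = 138 Ω
X_C = 1/(ωC) = 76.8 Ω
Parallel: admittances add. Y = 1/R + 1/(jωL) + jωC
Y = (0.00500 + j0.00576) S
|Y| = 0.00763 S → |Z| = 1/|Y| = 131 Ω, ∠Z = −∠Y = -49.0°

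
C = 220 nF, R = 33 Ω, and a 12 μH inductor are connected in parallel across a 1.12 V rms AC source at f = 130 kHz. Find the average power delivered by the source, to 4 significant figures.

ω = 2πf = 816800 rad/s
X_L = ωL = 9.802 Ω
X_C = 1/(ωC) = 5.565 Ω
Parallel: admittances add. Y = 1/R + 1/(jωL) + jωC
Y = (0.03030 + j0.07768) S
|Y| = 0.08338 S → |Z| = 1/|Y| = 11.99 Ω, ∠Z = −∠Y = -68.69°
I = V/|Z| = 93.38 mA
P = VI cos φ = 1.12 × 0.09338 × cos(-68.69°) = 38.01 mW

38.01 mW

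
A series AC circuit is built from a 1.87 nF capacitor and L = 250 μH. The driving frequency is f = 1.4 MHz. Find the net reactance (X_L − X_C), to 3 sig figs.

2140 Ω

ω = 2πf = 8.796e+06 rad/s
X_L = ωL = 2200 Ω
X_C = 1/(ωC) = 60.8 Ω
X = 2200 − 60.8 = 2140 Ω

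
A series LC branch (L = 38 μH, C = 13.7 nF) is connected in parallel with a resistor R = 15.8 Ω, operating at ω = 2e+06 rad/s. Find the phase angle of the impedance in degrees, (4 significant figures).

21.80°

X_L = ωL = 76.00 Ω
X_C = 1/(ωC) = 36.50 Ω
Branch 1: Z₁ = R = 15.80 Ω
Branch 2 (series LC): Z₂ = j(X_L − X_C) = j39.50 Ω
Parallel: Z = Z₁Z₂/(Z₁+Z₂), |Z| = 14.67 Ω, ∠Z = 21.80°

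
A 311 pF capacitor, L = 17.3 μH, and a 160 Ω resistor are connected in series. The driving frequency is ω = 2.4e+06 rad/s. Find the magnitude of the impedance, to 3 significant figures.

1310 Ω

X_L = ωL = 41.5 Ω
X_C = 1/(ωC) = 1340 Ω
Net reactance X = X_L − X_C = -1300 Ω
Z = 160 − j1300 Ω
|Z| = √(160² + 1300²) = 1310 Ω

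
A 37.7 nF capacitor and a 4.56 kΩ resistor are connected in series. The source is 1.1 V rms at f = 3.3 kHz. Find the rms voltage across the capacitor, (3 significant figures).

0.297 V

ω = 2πf = 20730 rad/s
X_C = 1/(ωC) = 1280 Ω
Z = 4560 − j1280 Ω
|Z| = √(4560² + 1280²) = 4740 Ω
I = V/|Z| = 232 μA
V_C = I·|Z_C| = 0.000232 × 1280 = 0.297 V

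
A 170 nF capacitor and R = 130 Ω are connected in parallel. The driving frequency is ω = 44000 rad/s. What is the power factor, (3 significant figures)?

X_C = 1/(ωC) = 134 Ω
Parallel: admittances add. Y = 1/R + jωC
Y = (0.00769 + j0.00748) S
|Y| = 0.0107 S → |Z| = 1/|Y| = 93.2 Ω, ∠Z = −∠Y = -44.2°
cos φ = cos(-44.2°) = 0.717

0.717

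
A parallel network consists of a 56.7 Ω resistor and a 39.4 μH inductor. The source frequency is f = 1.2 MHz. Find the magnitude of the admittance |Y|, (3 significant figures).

ω = 2πf = 7.54e+06 rad/s
X_L = ωL = 297 Ω
Parallel: admittances add. Y = 1/R + 1/(jωL)
Y = (0.0176 − j0.00337) S
|Y| = 0.0180 S → |Z| = 1/|Y| = 55.7 Ω, ∠Z = −∠Y = 10.8°

18.0 mS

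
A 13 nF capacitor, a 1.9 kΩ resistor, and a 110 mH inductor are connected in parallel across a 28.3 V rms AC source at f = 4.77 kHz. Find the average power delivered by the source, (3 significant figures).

422 mW

ω = 2πf = 29970 rad/s
X_L = ωL = 3300 Ω
X_C = 1/(ωC) = 2570 Ω
Parallel: admittances add. Y = 1/R + 1/(jωL) + jωC
Y = (0.000526 + j8.63e-05) S
|Y| = 0.000533 S → |Z| = 1/|Y| = 1870 Ω, ∠Z = −∠Y = -9.31°
I = V/|Z| = 15.1 mA
P = VI cos φ = 28.3 × 0.0151 × cos(-9.31°) = 422 mW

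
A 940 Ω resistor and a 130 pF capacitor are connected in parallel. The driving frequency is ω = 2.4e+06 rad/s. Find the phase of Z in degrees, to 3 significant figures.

-16.3°

X_C = 1/(ωC) = 3210 Ω
Parallel: admittances add. Y = 1/R + jωC
Y = (0.00106 + j0.000312) S
|Y| = 0.00111 S → |Z| = 1/|Y| = 902 Ω, ∠Z = −∠Y = -16.3°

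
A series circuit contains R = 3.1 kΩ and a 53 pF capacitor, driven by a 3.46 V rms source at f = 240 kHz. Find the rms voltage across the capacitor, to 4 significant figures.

3.358 V

ω = 2πf = 1.508e+06 rad/s
X_C = 1/(ωC) = 12510 Ω
Z = 3100 − j12510 Ω
|Z| = √(3100² + 12510²) = 12890 Ω
I = V/|Z| = 268.4 μA
V_C = I·|Z_C| = 0.0002684 × 12510 = 3.358 V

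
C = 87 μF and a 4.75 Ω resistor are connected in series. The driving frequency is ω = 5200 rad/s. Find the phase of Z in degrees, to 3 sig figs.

X_C = 1/(ωC) = 2.21 Ω
Z = 4.75 − j2.21 Ω
|Z| = √(4.75² + 2.21²) = 5.24 Ω
∠Z = arctan(-2.21/4.75) = -25.0°

-25.0°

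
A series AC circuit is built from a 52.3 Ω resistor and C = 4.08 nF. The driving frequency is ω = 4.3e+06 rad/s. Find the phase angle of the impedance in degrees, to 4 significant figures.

-47.46°

X_C = 1/(ωC) = 57.00 Ω
Z = 52.30 − j57.00 Ω
|Z| = √(52.30² + 57.00²) = 77.36 Ω
∠Z = arctan(-57.00/52.30) = -47.46°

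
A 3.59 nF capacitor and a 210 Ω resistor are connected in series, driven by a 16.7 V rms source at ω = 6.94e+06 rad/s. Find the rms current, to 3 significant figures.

78.1 mA

X_C = 1/(ωC) = 40.1 Ω
Z = 210 − j40.1 Ω
|Z| = √(210² + 40.1²) = 214 Ω
I = V/|Z| = 16.7/214 = 78.1 mA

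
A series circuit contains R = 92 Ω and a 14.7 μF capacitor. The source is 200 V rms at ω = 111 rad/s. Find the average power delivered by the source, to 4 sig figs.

X_C = 1/(ωC) = 612.9 Ω
Z = 92.00 − j612.9 Ω
|Z| = √(92.00² + 612.9²) = 619.7 Ω
∠Z = arctan(-612.9/92.00) = -81.46°
I = V/|Z| = 322.7 mA
P = VI cos φ = 200 × 0.3227 × cos(-81.46°) = 9.582 W

9.582 W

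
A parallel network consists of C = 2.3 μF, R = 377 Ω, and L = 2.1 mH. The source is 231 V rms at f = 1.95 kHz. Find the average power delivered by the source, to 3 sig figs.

142 W

ω = 2πf = 12250 rad/s
X_L = ωL = 25.7 Ω
X_C = 1/(ωC) = 35.5 Ω
Parallel: admittances add. Y = 1/R + 1/(jωL) + jωC
Y = (0.00265 − j0.0107) S
|Y| = 0.0110 S → |Z| = 1/|Y| = 90.8 Ω, ∠Z = −∠Y = 76.1°
I = V/|Z| = 2.54 A
P = VI cos φ = 231 × 2.54 × cos(76.1°) = 142 W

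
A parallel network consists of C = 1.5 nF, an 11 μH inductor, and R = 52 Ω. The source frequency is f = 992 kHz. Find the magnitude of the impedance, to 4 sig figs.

ω = 2πf = 6.233e+06 rad/s
X_L = ωL = 68.56 Ω
X_C = 1/(ωC) = 107.0 Ω
Parallel: admittances add. Y = 1/R + 1/(jωL) + jωC
Y = (0.01923 − j0.005236) S
|Y| = 0.01993 S → |Z| = 1/|Y| = 50.17 Ω, ∠Z = −∠Y = 15.23°

50.17 Ω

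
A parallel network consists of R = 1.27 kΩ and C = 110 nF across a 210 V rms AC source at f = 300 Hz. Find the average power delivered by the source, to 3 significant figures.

ω = 2πf = 1885 rad/s
X_C = 1/(ωC) = 4820 Ω
Parallel: admittances add. Y = 1/R + jωC
Y = (0.000787 + j0.000207) S
|Y| = 0.000814 S → |Z| = 1/|Y| = 1230 Ω, ∠Z = −∠Y = -14.8°
I = V/|Z| = 171 mA
P = VI cos φ = 210 × 0.171 × cos(-14.8°) = 34.7 W

34.7 W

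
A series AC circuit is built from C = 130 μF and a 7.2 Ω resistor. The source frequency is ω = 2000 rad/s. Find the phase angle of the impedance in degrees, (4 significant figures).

-28.11°

X_C = 1/(ωC) = 3.846 Ω
Z = 7.200 − j3.846 Ω
|Z| = √(7.200² + 3.846²) = 8.163 Ω
∠Z = arctan(-3.846/7.200) = -28.11°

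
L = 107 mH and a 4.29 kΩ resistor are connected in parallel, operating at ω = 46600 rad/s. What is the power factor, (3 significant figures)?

0.758

X_L = ωL = 4990 Ω
Parallel: admittances add. Y = 1/R + 1/(jωL)
Y = (0.000233 − j0.000201) S
|Y| = 0.000308 S → |Z| = 1/|Y| = 3250 Ω, ∠Z = −∠Y = 40.7°
cos φ = cos(40.7°) = 0.758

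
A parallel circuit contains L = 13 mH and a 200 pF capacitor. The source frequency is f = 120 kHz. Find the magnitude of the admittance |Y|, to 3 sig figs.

ω = 2πf = 754000 rad/s
X_L = ωL = 9800 Ω
X_C = 1/(ωC) = 6630 Ω
Parallel: admittances add. Y = 1/(jωL) + jωC
Y = (0 + j4.88e-05) S
|Y| = 4.88e-05 S → |Z| = 1/|Y| = 20500 Ω, ∠Z = −∠Y = -90.0°

48.8 μS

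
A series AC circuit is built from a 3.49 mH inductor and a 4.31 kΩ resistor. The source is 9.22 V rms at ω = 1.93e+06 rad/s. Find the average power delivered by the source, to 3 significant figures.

X_L = ωL = 6740 Ω
Z = 4310 + j6740 Ω
|Z| = √(4310² + 6740²) = 8000 Ω
∠Z = arctan(6740/4310) = 57.4°
I = V/|Z| = 1.15 mA
P = VI cos φ = 9.22 × 0.00115 × cos(57.4°) = 5.73 mW

5.73 mW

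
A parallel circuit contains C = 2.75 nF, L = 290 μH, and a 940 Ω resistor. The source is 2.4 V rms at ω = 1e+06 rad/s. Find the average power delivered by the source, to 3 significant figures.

X_L = ωL = 290 Ω
X_C = 1/(ωC) = 364 Ω
Parallel: admittances add. Y = 1/R + 1/(jωL) + jωC
Y = (0.00106 − j0.000698) S
|Y| = 0.00127 S → |Z| = 1/|Y| = 786 Ω, ∠Z = −∠Y = 33.3°
I = V/|Z| = 3.05 mA
P = VI cos φ = 2.4 × 0.00305 × cos(33.3°) = 6.13 mW

6.13 mW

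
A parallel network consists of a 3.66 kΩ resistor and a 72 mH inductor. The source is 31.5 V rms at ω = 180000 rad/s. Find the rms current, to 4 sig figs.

8.943 mA

X_L = ωL = 12960 Ω
Parallel: admittances add. Y = 1/R + 1/(jωL)
Y = (0.0002732 − j7.716e-05) S
|Y| = 0.0002839 S → |Z| = 1/|Y| = 3522 Ω, ∠Z = −∠Y = 15.77°
I = V/|Z| = 31.5/3522 = 8.943 mA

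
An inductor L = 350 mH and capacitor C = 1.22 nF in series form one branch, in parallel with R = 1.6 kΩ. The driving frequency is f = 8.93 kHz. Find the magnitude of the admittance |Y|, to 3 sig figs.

656 μS

ω = 2πf = 56110 rad/s
X_L = ωL = 19600 Ω
X_C = 1/(ωC) = 14600 Ω
Branch 1: Z₁ = R = 1600 Ω
Branch 2 (series LC): Z₂ = j(X_L − X_C) = j5030 Ω
Parallel: Z = Z₁Z₂/(Z₁+Z₂), |Z| = 1520 Ω, ∠Z = 17.6°
|Y| = 1/|Z| = 656 μS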